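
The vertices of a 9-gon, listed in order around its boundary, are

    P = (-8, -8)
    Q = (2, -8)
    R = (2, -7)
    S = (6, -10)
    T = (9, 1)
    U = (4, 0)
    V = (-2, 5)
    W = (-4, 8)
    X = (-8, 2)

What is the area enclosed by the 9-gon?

178

P→Q: (-8)(-8) − (2)(-8) = 80
Q→R: (2)(-7) − (2)(-8) = 2
R→S: (2)(-10) − (6)(-7) = 22
S→T: (6)(1) − (9)(-10) = 96
T→U: (9)(0) − (4)(1) = -4
U→V: (4)(5) − (-2)(0) = 20
V→W: (-2)(8) − (-4)(5) = 4
W→X: (-4)(2) − (-8)(8) = 56
X→P: (-8)(-8) − (-8)(2) = 80
Σ = 356
Area = |Σ|/2 = 178.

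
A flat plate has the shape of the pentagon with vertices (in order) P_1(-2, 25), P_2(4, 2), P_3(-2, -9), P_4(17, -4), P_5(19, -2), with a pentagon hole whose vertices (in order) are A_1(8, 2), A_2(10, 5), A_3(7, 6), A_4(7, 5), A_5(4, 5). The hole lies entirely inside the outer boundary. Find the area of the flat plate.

Outer boundary:
Apply Gauss's area formula: 2A = Σ (x_i·y_{i+1} − x_{i+1}·y_i), indices taken mod 5.
Cross-terms: -104, -32, 161, 42, 471  ⇒  Σ = 538
Area = |Σ|/2 = 269.
Hole:
Σ = (20) + (25) + (-7) + (15) + (-32) = 21
Area = |Σ|/2 = 10.5.
Net area = 269 − 10.5 = 258.5.

258.5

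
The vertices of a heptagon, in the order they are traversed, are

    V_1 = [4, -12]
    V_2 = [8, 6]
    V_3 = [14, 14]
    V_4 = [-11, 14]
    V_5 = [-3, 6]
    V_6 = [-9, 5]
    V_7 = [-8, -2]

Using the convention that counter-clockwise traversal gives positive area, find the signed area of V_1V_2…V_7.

Apply the surveyor's formula: 2A = Σ (x_i·y_{i+1} − x_{i+1}·y_i), indices taken mod 7.
V_1→V_2: (4)(6) − (8)(-12) = 120
V_2→V_3: (8)(14) − (14)(6) = 28
V_3→V_4: (14)(14) − (-11)(14) = 350
V_4→V_5: (-11)(6) − (-3)(14) = -24
V_5→V_6: (-3)(5) − (-9)(6) = 39
V_6→V_7: (-9)(-2) − (-8)(5) = 58
V_7→V_1: (-8)(-12) − (4)(-2) = 104
Σ = 675
Signed area = Σ/2 = 337.5 (positive ⇒ counter-clockwise traversal).

337.5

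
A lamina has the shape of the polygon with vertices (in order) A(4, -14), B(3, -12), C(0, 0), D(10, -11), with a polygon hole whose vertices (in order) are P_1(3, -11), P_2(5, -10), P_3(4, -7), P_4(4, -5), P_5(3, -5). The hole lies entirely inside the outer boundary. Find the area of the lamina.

43.5

Outer boundary:
Cross-terms: -6, 0, 0, -96  ⇒  Σ = -102
Area = |Σ|/2 = 51.
Hole:
Apply Gauss's area formula: 2A = Σ (x_i·y_{i+1} − x_{i+1}·y_i), indices taken mod 5.
Σ = (25) + (5) + (8) + (-5) + (-18) = 15
Area = |Σ|/2 = 7.5.
Net area = 51 − 7.5 = 43.5.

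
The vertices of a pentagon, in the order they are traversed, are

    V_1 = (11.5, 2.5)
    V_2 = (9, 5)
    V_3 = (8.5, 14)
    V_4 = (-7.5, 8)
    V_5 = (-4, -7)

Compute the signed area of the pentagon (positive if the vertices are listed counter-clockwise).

V_1→V_2: (11.5)(5) − (9)(2.5) = 35
V_2→V_3: (9)(14) − (8.5)(5) = 83.5
V_3→V_4: (8.5)(8) − (-7.5)(14) = 173
V_4→V_5: (-7.5)(-7) − (-4)(8) = 84.5
V_5→V_1: (-4)(2.5) − (11.5)(-7) = 70.5
Σ = 446.5
Signed area = Σ/2 = 223.25 (positive ⇒ counter-clockwise traversal).

223.25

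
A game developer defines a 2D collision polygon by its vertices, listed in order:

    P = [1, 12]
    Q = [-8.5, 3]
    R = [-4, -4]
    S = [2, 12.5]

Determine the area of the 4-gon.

60.25

Apply the shoelace (surveyor's) formula: 2A = Σ (x_i·y_{i+1} − x_{i+1}·y_i), indices taken mod 4.
Σ = (105) + (46) + (-42) + (11.5) = 120.5
Area = |Σ|/2 = 60.25.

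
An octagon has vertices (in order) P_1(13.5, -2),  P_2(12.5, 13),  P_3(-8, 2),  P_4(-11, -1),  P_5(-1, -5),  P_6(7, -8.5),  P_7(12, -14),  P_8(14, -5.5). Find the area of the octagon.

Apply the shoelace formula: 2A = Σ (x_i·y_{i+1} − x_{i+1}·y_i), indices taken mod 8.
Σ = (200.5) + (129) + (30) + (54) + (43.5) + (4) + (130) + (46.25) = 637.25
Area = |Σ|/2 = 318.625.

318.625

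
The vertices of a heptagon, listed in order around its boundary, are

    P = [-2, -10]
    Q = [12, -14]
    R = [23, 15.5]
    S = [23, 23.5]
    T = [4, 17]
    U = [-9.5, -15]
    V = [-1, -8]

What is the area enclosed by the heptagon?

P→Q: (-2)(-14) − (12)(-10) = 148
Q→R: (12)(15.5) − (23)(-14) = 508
R→S: (23)(23.5) − (23)(15.5) = 184
S→T: (23)(17) − (4)(23.5) = 297
T→U: (4)(-15) − (-9.5)(17) = 101.5
U→V: (-9.5)(-8) − (-1)(-15) = 61
V→P: (-1)(-10) − (-2)(-8) = -6
Σ = 1293.5
Area = |Σ|/2 = 646.75.

646.75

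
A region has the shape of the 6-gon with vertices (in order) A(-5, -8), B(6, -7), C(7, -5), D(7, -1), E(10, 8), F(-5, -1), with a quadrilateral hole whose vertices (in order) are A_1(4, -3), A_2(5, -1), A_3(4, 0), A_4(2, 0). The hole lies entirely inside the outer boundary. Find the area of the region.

Outer boundary:
Apply the surveyor's formula: 2A = Σ (x_i·y_{i+1} − x_{i+1}·y_i), indices taken mod 6.
Σ = (83) + (19) + (28) + (66) + (30) + (35) = 261
Area = |Σ|/2 = 130.5.
Hole:
Apply the surveyor's formula: 2A = Σ (x_i·y_{i+1} − x_{i+1}·y_i), indices taken mod 4.
Cross-terms: 11, 4, 0, -6  ⇒  Σ = 9
Area = |Σ|/2 = 4.5.
Net area = 130.5 − 4.5 = 126.

126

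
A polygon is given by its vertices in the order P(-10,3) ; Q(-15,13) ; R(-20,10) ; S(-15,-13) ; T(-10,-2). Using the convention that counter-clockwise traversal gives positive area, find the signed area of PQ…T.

142.5

Apply the shoelace formula: 2A = Σ (x_i·y_{i+1} − x_{i+1}·y_i), indices taken mod 5.
P→Q: (-10)(13) − (-15)(3) = -85
Q→R: (-15)(10) − (-20)(13) = 110
R→S: (-20)(-13) − (-15)(10) = 410
S→T: (-15)(-2) − (-10)(-13) = -100
T→P: (-10)(3) − (-10)(-2) = -50
Σ = 285
Signed area = Σ/2 = 142.5 (positive ⇒ counter-clockwise traversal).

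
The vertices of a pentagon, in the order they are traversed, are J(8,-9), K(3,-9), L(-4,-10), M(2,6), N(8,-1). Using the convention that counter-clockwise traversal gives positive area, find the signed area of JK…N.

Cross-terms: -45, -66, -4, -50, -64  ⇒  Σ = -229
Signed area = Σ/2 = -114.5 (negative ⇒ clockwise traversal).

-114.5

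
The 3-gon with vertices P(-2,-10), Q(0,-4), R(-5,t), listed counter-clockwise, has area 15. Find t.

-4

The doubled signed area Σ (x_i y_{i+1} − x_{i+1} y_i) is linear in t.
With t=0 it equals 38; the coefficient of t is 2 (from the two edges through R).
So 2·t + 38 = 2·15 = 30 ⇒ t = -4.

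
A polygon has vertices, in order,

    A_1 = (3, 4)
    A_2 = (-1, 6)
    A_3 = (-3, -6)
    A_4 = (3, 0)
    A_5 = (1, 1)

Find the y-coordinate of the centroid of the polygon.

Apply Gauss's area formula. First the cross-terms c_i = x_i·y_{i+1} − x_{i+1}·y_i:
  22, 24, 18, 3, 1  ⇒  2A = 68, A = 34.
Then Σ (y_i + y_{i+1})·c_i = 120, so ȳ = 120 / (6·34) = 10/17.

10/17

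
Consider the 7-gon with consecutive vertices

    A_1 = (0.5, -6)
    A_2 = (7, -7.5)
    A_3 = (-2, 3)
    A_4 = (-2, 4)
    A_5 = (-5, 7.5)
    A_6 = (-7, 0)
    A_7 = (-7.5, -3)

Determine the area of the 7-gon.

83.625

Apply the shoelace formula: 2A = Σ (x_i·y_{i+1} − x_{i+1}·y_i), indices taken mod 7.
Σ = (38.25) + (6) + (-2) + (5) + (52.5) + (21) + (46.5) = 167.25
Area = |Σ|/2 = 83.625.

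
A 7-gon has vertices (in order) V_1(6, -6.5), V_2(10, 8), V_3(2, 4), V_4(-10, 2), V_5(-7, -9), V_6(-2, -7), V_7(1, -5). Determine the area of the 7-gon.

Σ = (113) + (24) + (44) + (104) + (31) + (17) + (23.5) = 356.5
Area = |Σ|/2 = 178.25.

178.25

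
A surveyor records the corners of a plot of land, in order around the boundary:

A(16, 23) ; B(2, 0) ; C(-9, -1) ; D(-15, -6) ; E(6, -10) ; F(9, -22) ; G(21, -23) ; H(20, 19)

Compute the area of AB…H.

Apply the shoelace formula: 2A = Σ (x_i·y_{i+1} − x_{i+1}·y_i), indices taken mod 8.
Cross-terms: -46, -2, 39, 186, -42, 255, 859, 156  ⇒  Σ = 1405
Area = |Σ|/2 = 702.5.

702.5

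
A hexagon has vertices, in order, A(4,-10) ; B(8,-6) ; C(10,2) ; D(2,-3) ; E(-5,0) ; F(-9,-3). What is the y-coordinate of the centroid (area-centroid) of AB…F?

Apply Gauss's area formula. First the cross-terms c_i = x_i·y_{i+1} − x_{i+1}·y_i:
  56, 76, -34, -15, 15, 102  ⇒  2A = 200, A = 100.
Then Σ (y_i + y_{i+1})·c_i = -2492, so ȳ = -2492 / (6·100) = -623/150.

-623/150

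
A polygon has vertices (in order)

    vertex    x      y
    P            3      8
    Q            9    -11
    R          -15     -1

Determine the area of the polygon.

198

Apply Gauss's area formula: 2A = Σ (x_i·y_{i+1} − x_{i+1}·y_i), indices taken mod 3.
Σ = (-105) + (-174) + (-117) = -396
Area = |Σ|/2 = 198.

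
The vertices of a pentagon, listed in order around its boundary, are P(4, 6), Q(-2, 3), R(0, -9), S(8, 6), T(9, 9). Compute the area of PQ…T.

75

Apply the surveyor's formula: 2A = Σ (x_i·y_{i+1} − x_{i+1}·y_i), indices taken mod 5.
P→Q: (4)(3) − (-2)(6) = 24
Q→R: (-2)(-9) − (0)(3) = 18
R→S: (0)(6) − (8)(-9) = 72
S→T: (8)(9) − (9)(6) = 18
T→P: (9)(6) − (4)(9) = 18
Σ = 150
Area = |Σ|/2 = 75.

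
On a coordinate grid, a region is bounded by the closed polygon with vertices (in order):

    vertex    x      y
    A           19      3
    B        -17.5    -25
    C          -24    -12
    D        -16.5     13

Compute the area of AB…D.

809.5

Apply the shoelace formula: 2A = Σ (x_i·y_{i+1} − x_{i+1}·y_i), indices taken mod 4.
A→B: (19)(-25) − (-17.5)(3) = -422.5
B→C: (-17.5)(-12) − (-24)(-25) = -390
C→D: (-24)(13) − (-16.5)(-12) = -510
D→A: (-16.5)(3) − (19)(13) = -296.5
Σ = -1619
Area = |Σ|/2 = 809.5.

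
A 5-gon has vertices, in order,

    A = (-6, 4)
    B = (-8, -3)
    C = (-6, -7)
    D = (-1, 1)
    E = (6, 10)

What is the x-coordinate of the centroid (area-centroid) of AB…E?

-37/13

Apply the shoelace (surveyor's) formula. First the cross-terms c_i = x_i·y_{i+1} − x_{i+1}·y_i:
  50, 38, -13, -16, 84  ⇒  2A = 143, A = 71.5.
Then Σ (x_i + x_{i+1})·c_i = -1221, so x̄ = -1221 / (6·71.5) = -37/13.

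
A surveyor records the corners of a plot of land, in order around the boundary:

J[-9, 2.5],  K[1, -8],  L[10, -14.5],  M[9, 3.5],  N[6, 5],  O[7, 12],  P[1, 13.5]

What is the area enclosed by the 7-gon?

284

Apply the shoelace (surveyor's) formula: 2A = Σ (x_i·y_{i+1} − x_{i+1}·y_i), indices taken mod 7.
J→K: (-9)(-8) − (1)(2.5) = 69.5
K→L: (1)(-14.5) − (10)(-8) = 65.5
L→M: (10)(3.5) − (9)(-14.5) = 165.5
M→N: (9)(5) − (6)(3.5) = 24
N→O: (6)(12) − (7)(5) = 37
O→P: (7)(13.5) − (1)(12) = 82.5
P→J: (1)(2.5) − (-9)(13.5) = 124
Σ = 568
Area = |Σ|/2 = 284.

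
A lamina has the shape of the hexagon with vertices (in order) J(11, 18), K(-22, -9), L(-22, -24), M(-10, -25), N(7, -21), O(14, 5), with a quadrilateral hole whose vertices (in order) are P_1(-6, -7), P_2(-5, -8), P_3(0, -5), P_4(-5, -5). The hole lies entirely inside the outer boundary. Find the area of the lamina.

Outer boundary:
Σ = (297) + (330) + (310) + (385) + (329) + (197) = 1848
Area = |Σ|/2 = 924.
Hole:
Σ = (13) + (25) + (-25) + (5) = 18
Area = |Σ|/2 = 9.
Net area = 924 − 9 = 915.

915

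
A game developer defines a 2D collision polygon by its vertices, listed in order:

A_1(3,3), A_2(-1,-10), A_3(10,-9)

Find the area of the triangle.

69.5

Apply the surveyor's formula: 2A = Σ (x_i·y_{i+1} − x_{i+1}·y_i), indices taken mod 3.
Cross-terms: -27, 109, 57  ⇒  Σ = 139
Area = |Σ|/2 = 69.5.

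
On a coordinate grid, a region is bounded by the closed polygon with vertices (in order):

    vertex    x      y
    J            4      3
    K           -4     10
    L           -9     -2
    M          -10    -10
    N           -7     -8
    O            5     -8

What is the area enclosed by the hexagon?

186.5

Cross-terms: 52, 98, 70, 10, 96, 47  ⇒  Σ = 373
Area = |Σ|/2 = 186.5.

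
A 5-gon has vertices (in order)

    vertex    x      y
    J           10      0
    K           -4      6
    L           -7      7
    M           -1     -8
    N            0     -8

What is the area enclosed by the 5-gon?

Apply the shoelace (surveyor's) formula: 2A = Σ (x_i·y_{i+1} − x_{i+1}·y_i), indices taken mod 5.
Σ = (60) + (14) + (63) + (8) + (80) = 225
Area = |Σ|/2 = 112.5.

112.5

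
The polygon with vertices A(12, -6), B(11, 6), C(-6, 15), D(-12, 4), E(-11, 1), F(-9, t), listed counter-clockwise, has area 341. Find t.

-4

Write out the shoelace sum; only the two edges meeting at F involve t:
2·Area = [((-11)·t − (-9)·1) + ((-9)·(-6) − 12·t)] + 527
       = -23·t + 590 = 682
⇒ t = -4.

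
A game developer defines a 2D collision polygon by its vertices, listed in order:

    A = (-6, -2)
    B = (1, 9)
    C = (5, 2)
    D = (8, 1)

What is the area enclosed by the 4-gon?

58

Apply the surveyor's formula: 2A = Σ (x_i·y_{i+1} − x_{i+1}·y_i), indices taken mod 4.
Σ = (-52) + (-43) + (-11) + (-10) = -116
Area = |Σ|/2 = 58.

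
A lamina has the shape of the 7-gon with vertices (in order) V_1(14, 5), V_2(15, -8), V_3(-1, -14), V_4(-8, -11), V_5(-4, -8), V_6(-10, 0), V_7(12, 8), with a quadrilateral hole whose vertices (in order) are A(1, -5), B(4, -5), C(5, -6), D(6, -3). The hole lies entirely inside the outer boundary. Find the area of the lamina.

Outer boundary:
Σ = (-187) + (-218) + (-101) + (20) + (-80) + (-80) + (-52) = -698
Area = |Σ|/2 = 349.
Hole:
Σ = (15) + (1) + (21) + (-27) = 10
Area = |Σ|/2 = 5.
Net area = 349 − 5 = 344.

344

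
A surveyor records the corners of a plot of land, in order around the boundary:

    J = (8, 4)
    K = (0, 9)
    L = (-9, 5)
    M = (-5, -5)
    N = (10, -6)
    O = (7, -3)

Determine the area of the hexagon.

183.5

Apply the surveyor's formula: 2A = Σ (x_i·y_{i+1} − x_{i+1}·y_i), indices taken mod 6.
J→K: (8)(9) − (0)(4) = 72
K→L: (0)(5) − (-9)(9) = 81
L→M: (-9)(-5) − (-5)(5) = 70
M→N: (-5)(-6) − (10)(-5) = 80
N→O: (10)(-3) − (7)(-6) = 12
O→J: (7)(4) − (8)(-3) = 52
Σ = 367
Area = |Σ|/2 = 183.5.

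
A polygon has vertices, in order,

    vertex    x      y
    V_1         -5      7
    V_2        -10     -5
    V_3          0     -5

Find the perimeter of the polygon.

|V_1V_2| = √((-5)² + (-12)²) = √169 = 13
|V_2V_3| = √((10)² + (0)²) = √100 = 10
|V_3V_1| = √((-5)² + (12)²) = √169 = 13
Perimeter = 13 + 10 + 13 = 36.

36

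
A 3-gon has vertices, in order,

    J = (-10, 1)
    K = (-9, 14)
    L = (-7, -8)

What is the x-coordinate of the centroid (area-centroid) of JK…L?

Apply the shoelace (surveyor's) formula. First the cross-terms c_i = x_i·y_{i+1} − x_{i+1}·y_i:
  -131, 170, -87  ⇒  2A = -48, A = -24.
Then Σ (x_i + x_{i+1})·c_i = 1248, so x̄ = 1248 / (6·(-24)) = -26/3.

-26/3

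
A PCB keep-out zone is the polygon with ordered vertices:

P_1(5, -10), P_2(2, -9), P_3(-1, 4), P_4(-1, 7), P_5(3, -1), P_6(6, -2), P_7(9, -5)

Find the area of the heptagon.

63

Apply the surveyor's formula: 2A = Σ (x_i·y_{i+1} − x_{i+1}·y_i), indices taken mod 7.
Σ = (-25) + (-1) + (-3) + (-20) + (0) + (-12) + (-65) = -126
Area = |Σ|/2 = 63.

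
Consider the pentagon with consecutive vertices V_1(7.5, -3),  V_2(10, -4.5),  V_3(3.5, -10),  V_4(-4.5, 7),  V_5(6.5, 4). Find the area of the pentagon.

Σ = (-3.75) + (-84.25) + (-20.5) + (-63.5) + (-49.5) = -221.5
Area = |Σ|/2 = 110.75.

110.75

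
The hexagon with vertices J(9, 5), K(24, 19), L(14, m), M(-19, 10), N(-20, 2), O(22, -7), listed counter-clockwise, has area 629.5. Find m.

The doubled signed area Σ (x_i y_{i+1} − x_{i+1} y_i) is linear in m.
With m=0 it equals 356; the coefficient of m is 43 (from the two edges through L).
So 43·m + 356 = 2·629.5 = 1259 ⇒ m = 21.

21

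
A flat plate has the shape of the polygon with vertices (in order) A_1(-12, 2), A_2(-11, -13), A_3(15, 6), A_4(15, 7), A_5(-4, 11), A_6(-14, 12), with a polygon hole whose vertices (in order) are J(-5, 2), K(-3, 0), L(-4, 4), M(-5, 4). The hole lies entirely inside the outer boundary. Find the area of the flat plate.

364.5

Outer boundary:
A_1→A_2: (-12)(-13) − (-11)(2) = 178
A_2→A_3: (-11)(6) − (15)(-13) = 129
A_3→A_4: (15)(7) − (15)(6) = 15
A_4→A_5: (15)(11) − (-4)(7) = 193
A_5→A_6: (-4)(12) − (-14)(11) = 106
A_6→A_1: (-14)(2) − (-12)(12) = 116
Σ = 737
Area = |Σ|/2 = 368.5.
Hole:
Apply the shoelace formula: 2A = Σ (x_i·y_{i+1} − x_{i+1}·y_i), indices taken mod 4.
Σ = (6) + (-12) + (4) + (10) = 8
Area = |Σ|/2 = 4.
Net area = 368.5 − 4 = 364.5.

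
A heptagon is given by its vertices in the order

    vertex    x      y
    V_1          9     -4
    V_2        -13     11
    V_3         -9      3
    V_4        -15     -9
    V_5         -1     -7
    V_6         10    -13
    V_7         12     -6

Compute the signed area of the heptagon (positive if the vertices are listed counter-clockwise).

257

Apply the shoelace (surveyor's) formula: 2A = Σ (x_i·y_{i+1} − x_{i+1}·y_i), indices taken mod 7.
Cross-terms: 47, 60, 126, 96, 83, 96, 6  ⇒  Σ = 514
Signed area = Σ/2 = 257 (positive ⇒ counter-clockwise traversal).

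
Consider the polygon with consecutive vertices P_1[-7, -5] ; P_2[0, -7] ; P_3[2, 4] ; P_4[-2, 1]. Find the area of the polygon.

45

Apply the shoelace formula: 2A = Σ (x_i·y_{i+1} − x_{i+1}·y_i), indices taken mod 4.
P_1→P_2: (-7)(-7) − (0)(-5) = 49
P_2→P_3: (0)(4) − (2)(-7) = 14
P_3→P_4: (2)(1) − (-2)(4) = 10
P_4→P_1: (-2)(-5) − (-7)(1) = 17
Σ = 90
Area = |Σ|/2 = 45.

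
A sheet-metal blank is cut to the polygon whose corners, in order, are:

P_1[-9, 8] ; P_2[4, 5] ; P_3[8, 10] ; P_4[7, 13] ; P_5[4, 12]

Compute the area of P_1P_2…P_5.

Apply the shoelace formula: 2A = Σ (x_i·y_{i+1} − x_{i+1}·y_i), indices taken mod 5.
Σ = (-77) + (0) + (34) + (32) + (140) = 129
Area = |Σ|/2 = 64.5.

64.5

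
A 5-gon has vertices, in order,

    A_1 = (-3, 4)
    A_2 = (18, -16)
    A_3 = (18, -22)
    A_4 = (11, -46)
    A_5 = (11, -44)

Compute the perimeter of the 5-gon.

112

|A_1A_2| = √((21)² + (-20)²) = √841 = 29
|A_2A_3| = √((0)² + (-6)²) = √36 = 6
|A_3A_4| = √((-7)² + (-24)²) = √625 = 25
|A_4A_5| = √((0)² + (2)²) = √4 = 2
|A_5A_1| = √((-14)² + (48)²) = √2500 = 50
Perimeter = 29 + 6 + 25 + 2 + 50 = 112.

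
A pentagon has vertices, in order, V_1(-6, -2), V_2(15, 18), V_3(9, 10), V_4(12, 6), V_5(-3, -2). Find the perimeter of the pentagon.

|V_1V_2| = √((21)² + (20)²) = √841 = 29
|V_2V_3| = √((-6)² + (-8)²) = √100 = 10
|V_3V_4| = √((3)² + (-4)²) = √25 = 5
|V_4V_5| = √((-15)² + (-8)²) = √289 = 17
|V_5V_1| = √((-3)² + (0)²) = √9 = 3
Perimeter = 29 + 10 + 5 + 17 + 3 = 64.

64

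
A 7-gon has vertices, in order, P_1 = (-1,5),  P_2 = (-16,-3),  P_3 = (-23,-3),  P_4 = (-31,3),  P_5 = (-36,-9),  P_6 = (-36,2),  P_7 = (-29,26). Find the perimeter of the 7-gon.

118

|P_1P_2| = √((-15)² + (-8)²) = √289 = 17
|P_2P_3| = √((-7)² + (0)²) = √49 = 7
|P_3P_4| = √((-8)² + (6)²) = √100 = 10
|P_4P_5| = √((-5)² + (-12)²) = √169 = 13
|P_5P_6| = √((0)² + (11)²) = √121 = 11
|P_6P_7| = √((7)² + (24)²) = √625 = 25
|P_7P_1| = √((28)² + (-21)²) = √1225 = 35
Perimeter = 17 + 7 + 10 + 13 + 11 + 25 + 35 = 118.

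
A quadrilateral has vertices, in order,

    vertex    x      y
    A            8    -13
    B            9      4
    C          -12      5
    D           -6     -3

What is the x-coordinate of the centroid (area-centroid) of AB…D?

127/123

Apply Gauss's area formula. First the cross-terms c_i = x_i·y_{i+1} − x_{i+1}·y_i:
  149, 93, 66, 102  ⇒  2A = 410, A = 205.
Then Σ (x_i + x_{i+1})·c_i = 1270, so x̄ = 1270 / (6·205) = 127/123.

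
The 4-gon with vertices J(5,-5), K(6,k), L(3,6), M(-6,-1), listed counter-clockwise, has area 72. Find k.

5

The doubled signed area Σ (x_i y_{i+1} − x_{i+1} y_i) is linear in k.
With k=0 it equals 134; the coefficient of k is 2 (from the two edges through K).
So 2·k + 134 = 2·72 = 144 ⇒ k = 5.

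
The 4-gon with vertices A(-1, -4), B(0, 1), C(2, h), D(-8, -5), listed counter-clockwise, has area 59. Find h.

13

Write out the shoelace sum; only the two edges meeting at C involve h:
2·Area = [(0·h − 2·1) + (2·(-5) − (-8)·h)] + 26
       = 8·h + 14 = 118
⇒ h = 13.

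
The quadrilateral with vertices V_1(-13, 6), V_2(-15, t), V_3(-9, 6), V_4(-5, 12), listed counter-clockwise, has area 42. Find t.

-9

The doubled signed area Σ (x_i y_{i+1} − x_{i+1} y_i) is linear in t.
With t=0 it equals 48; the coefficient of t is -4 (from the two edges through V_2).
So -4·t + 48 = 2·42 = 84 ⇒ t = -9.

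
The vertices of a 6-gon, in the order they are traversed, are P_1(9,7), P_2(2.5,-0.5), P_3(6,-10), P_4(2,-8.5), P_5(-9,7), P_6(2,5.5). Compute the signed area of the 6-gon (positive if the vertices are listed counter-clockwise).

-118.25

Cross-terms: -22, -22, -31, -62.5, -63.5, -35.5  ⇒  Σ = -236.5
Signed area = Σ/2 = -118.25 (negative ⇒ clockwise traversal).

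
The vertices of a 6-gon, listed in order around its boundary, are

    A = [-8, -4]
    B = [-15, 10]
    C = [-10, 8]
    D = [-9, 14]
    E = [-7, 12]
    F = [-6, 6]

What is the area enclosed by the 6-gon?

68

Σ = (-140) + (-20) + (-68) + (-10) + (30) + (72) = -136
Area = |Σ|/2 = 68.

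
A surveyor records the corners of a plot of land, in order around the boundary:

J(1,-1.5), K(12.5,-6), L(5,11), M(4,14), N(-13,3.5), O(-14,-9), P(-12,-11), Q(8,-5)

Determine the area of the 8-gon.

377.625

Σ = (12.75) + (167.5) + (26) + (196) + (166) + (46) + (148) + (-7) = 755.25
Area = |Σ|/2 = 377.625.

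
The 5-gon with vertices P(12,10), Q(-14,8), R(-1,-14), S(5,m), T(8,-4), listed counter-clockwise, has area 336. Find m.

-6

The doubled signed area Σ (x_i y_{i+1} − x_{i+1} y_i) is linear in m.
With m=0 it equals 618; the coefficient of m is -9 (from the two edges through S).
So -9·m + 618 = 2·336 = 672 ⇒ m = -6.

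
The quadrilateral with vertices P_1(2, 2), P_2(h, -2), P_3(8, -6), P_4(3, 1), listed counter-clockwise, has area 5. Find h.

4

Write out the shoelace sum; only the two edges meeting at P_2 involve h:
2·Area = [(2·(-2) − h·2) + (h·(-6) − 8·(-2))] + 30
       = -8·h + 42 = 10
⇒ h = 4.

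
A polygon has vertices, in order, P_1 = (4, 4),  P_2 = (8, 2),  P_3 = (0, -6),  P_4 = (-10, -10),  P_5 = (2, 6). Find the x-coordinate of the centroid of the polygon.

Apply the shoelace (surveyor's) formula. First the cross-terms c_i = x_i·y_{i+1} − x_{i+1}·y_i:
  -24, -48, -60, -40, -16  ⇒  2A = -188, A = -94.
Then Σ (x_i + x_{i+1})·c_i = 152, so x̄ = 152 / (6·(-94)) = -38/141.

-38/141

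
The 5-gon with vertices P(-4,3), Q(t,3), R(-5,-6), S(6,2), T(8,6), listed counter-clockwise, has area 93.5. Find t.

Write out the shoelace sum; only the two edges meeting at Q involve t:
2·Area = [((-4)·3 − t·3) + (t·(-6) − (-5)·3)] + 94
       = -9·t + 97 = 187
⇒ t = -10.

-10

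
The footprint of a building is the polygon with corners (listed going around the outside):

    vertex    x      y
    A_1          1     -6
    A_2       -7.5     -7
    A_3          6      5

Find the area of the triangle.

Apply Gauss's area formula: 2A = Σ (x_i·y_{i+1} − x_{i+1}·y_i), indices taken mod 3.
A_1→A_2: (1)(-7) − (-7.5)(-6) = -52
A_2→A_3: (-7.5)(5) − (6)(-7) = 4.5
A_3→A_1: (6)(-6) − (1)(5) = -41
Σ = -88.5
Area = |Σ|/2 = 44.25.

44.25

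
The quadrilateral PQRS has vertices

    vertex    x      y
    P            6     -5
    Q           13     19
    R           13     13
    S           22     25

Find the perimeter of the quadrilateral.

|PQ| = √((7)² + (24)²) = √625 = 25
|QR| = √((0)² + (-6)²) = √36 = 6
|RS| = √((9)² + (12)²) = √225 = 15
|SP| = √((-16)² + (-30)²) = √1156 = 34
Perimeter = 25 + 6 + 15 + 34 = 80.

80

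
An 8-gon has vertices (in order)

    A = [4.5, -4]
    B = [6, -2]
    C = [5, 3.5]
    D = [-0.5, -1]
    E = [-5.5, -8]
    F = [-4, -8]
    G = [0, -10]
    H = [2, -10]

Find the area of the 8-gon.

75.125

Apply the shoelace (surveyor's) formula: 2A = Σ (x_i·y_{i+1} − x_{i+1}·y_i), indices taken mod 8.
Cross-terms: 15, 31, -3.25, -1.5, 12, 40, 20, 37  ⇒  Σ = 150.25
Area = |Σ|/2 = 75.125.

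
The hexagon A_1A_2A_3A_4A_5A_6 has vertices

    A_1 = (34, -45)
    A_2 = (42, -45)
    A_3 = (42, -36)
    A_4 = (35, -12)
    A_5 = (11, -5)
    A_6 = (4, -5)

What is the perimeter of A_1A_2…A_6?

|A_1A_2| = √((8)² + (0)²) = √64 = 8
|A_2A_3| = √((0)² + (9)²) = √81 = 9
|A_3A_4| = √((-7)² + (24)²) = √625 = 25
|A_4A_5| = √((-24)² + (7)²) = √625 = 25
|A_5A_6| = √((-7)² + (0)²) = √49 = 7
|A_6A_1| = √((30)² + (-40)²) = √2500 = 50
Perimeter = 8 + 9 + 25 + 25 + 7 + 50 = 124.

124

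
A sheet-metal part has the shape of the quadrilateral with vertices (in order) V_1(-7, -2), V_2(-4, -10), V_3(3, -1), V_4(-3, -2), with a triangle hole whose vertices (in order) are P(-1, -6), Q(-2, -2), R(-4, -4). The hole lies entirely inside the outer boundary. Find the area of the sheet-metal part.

Outer boundary:
Apply the shoelace formula: 2A = Σ (x_i·y_{i+1} − x_{i+1}·y_i), indices taken mod 4.
Cross-terms: 62, 34, -9, -8  ⇒  Σ = 79
Area = |Σ|/2 = 39.5.
Hole:
Apply Gauss's area formula: 2A = Σ (x_i·y_{i+1} − x_{i+1}·y_i), indices taken mod 3.
Σ = (-10) + (0) + (20) = 10
Area = |Σ|/2 = 5.
Net area = 39.5 − 5 = 34.5.

34.5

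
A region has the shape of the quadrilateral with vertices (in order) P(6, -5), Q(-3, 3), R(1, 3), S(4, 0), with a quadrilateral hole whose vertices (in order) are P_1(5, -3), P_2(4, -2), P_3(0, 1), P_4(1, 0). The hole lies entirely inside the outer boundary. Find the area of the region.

Outer boundary:
Apply the shoelace formula: 2A = Σ (x_i·y_{i+1} − x_{i+1}·y_i), indices taken mod 4.
Σ = (3) + (-12) + (-12) + (-20) = -41
Area = |Σ|/2 = 20.5.
Hole:
Apply the surveyor's formula: 2A = Σ (x_i·y_{i+1} − x_{i+1}·y_i), indices taken mod 4.
Σ = (2) + (4) + (-1) + (-3) = 2
Area = |Σ|/2 = 1.
Net area = 20.5 − 1 = 19.5.

19.5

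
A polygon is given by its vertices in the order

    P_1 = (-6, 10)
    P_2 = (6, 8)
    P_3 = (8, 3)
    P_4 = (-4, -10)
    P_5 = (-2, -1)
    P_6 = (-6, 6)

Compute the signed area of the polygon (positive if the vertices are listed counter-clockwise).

-140

Cross-terms: -108, -46, -68, -16, -18, -24  ⇒  Σ = -280
Signed area = Σ/2 = -140 (negative ⇒ clockwise traversal).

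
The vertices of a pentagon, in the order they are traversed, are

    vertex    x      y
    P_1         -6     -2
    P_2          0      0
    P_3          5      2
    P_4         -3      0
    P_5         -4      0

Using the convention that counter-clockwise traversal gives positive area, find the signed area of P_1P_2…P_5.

Apply the surveyor's formula: 2A = Σ (x_i·y_{i+1} − x_{i+1}·y_i), indices taken mod 5.
Cross-terms: 0, 0, 6, 0, 8  ⇒  Σ = 14
Signed area = Σ/2 = 7 (positive ⇒ counter-clockwise traversal).

7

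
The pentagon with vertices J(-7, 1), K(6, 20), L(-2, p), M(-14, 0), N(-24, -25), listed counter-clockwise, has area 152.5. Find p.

13

The doubled signed area Σ (x_i y_{i+1} − x_{i+1} y_i) is linear in p.
With p=0 it equals 45; the coefficient of p is 20 (from the two edges through L).
So 20·p + 45 = 2·152.5 = 305 ⇒ p = 13.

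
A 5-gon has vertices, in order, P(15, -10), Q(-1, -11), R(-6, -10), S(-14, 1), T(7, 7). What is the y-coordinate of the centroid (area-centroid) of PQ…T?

-650/219

Apply the shoelace formula. First the cross-terms c_i = x_i·y_{i+1} − x_{i+1}·y_i:
  -175, -56, -146, -105, -175  ⇒  2A = -657, A = -328.5.
Then Σ (y_i + y_{i+1})·c_i = 5850, so ȳ = 5850 / (6·(-328.5)) = -650/219.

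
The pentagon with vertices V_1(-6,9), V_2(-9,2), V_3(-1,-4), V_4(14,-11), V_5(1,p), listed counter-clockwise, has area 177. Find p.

The doubled signed area Σ (x_i y_{i+1} − x_{i+1} y_i) is linear in p.
With p=0 it equals 194; the coefficient of p is 20 (from the two edges through V_5).
So 20·p + 194 = 2·177 = 354 ⇒ p = 8.

8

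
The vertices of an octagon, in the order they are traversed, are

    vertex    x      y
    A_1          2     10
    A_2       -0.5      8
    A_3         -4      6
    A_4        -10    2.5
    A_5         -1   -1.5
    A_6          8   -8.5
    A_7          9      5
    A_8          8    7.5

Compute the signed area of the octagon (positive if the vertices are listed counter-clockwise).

173.5

A_1→A_2: (2)(8) − (-0.5)(10) = 21
A_2→A_3: (-0.5)(6) − (-4)(8) = 29
A_3→A_4: (-4)(2.5) − (-10)(6) = 50
A_4→A_5: (-10)(-1.5) − (-1)(2.5) = 17.5
A_5→A_6: (-1)(-8.5) − (8)(-1.5) = 20.5
A_6→A_7: (8)(5) − (9)(-8.5) = 116.5
A_7→A_8: (9)(7.5) − (8)(5) = 27.5
A_8→A_1: (8)(10) − (2)(7.5) = 65
Σ = 347
Signed area = Σ/2 = 173.5 (positive ⇒ counter-clockwise traversal).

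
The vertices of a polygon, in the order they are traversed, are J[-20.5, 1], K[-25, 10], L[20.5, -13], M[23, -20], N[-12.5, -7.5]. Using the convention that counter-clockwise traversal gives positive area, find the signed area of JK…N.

Apply the shoelace (surveyor's) formula: 2A = Σ (x_i·y_{i+1} − x_{i+1}·y_i), indices taken mod 5.
Cross-terms: -180, 120, -111, -422.5, -166.25  ⇒  Σ = -759.75
Signed area = Σ/2 = -379.875 (negative ⇒ clockwise traversal).

-379.875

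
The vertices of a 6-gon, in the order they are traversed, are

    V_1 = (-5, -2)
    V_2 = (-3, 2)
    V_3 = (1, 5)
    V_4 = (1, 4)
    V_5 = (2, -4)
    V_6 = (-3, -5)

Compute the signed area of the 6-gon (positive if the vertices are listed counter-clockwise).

-43.5

Apply Gauss's area formula: 2A = Σ (x_i·y_{i+1} − x_{i+1}·y_i), indices taken mod 6.
Σ = (-16) + (-17) + (-1) + (-12) + (-22) + (-19) = -87
Signed area = Σ/2 = -43.5 (negative ⇒ clockwise traversal).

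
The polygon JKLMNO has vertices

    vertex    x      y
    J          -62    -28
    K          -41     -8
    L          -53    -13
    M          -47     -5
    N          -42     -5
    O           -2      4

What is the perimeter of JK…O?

166

|JK| = √((21)² + (20)²) = √841 = 29
|KL| = √((-12)² + (-5)²) = √169 = 13
|LM| = √((6)² + (8)²) = √100 = 10
|MN| = √((5)² + (0)²) = √25 = 5
|NO| = √((40)² + (9)²) = √1681 = 41
|OJ| = √((-60)² + (-32)²) = √4624 = 68
Perimeter = 29 + 13 + 10 + 5 + 41 + 68 = 166.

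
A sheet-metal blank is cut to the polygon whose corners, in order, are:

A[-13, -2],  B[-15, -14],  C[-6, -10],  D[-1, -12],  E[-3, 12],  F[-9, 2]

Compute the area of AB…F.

Apply Gauss's area formula: 2A = Σ (x_i·y_{i+1} − x_{i+1}·y_i), indices taken mod 6.
Σ = (152) + (66) + (62) + (-48) + (102) + (44) = 378
Area = |Σ|/2 = 189.

189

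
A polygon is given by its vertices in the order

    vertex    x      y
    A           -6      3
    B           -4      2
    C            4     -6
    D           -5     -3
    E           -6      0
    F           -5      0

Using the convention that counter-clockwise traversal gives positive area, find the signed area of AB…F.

Apply the surveyor's formula: 2A = Σ (x_i·y_{i+1} − x_{i+1}·y_i), indices taken mod 6.
A→B: (-6)(2) − (-4)(3) = 0
B→C: (-4)(-6) − (4)(2) = 16
C→D: (4)(-3) − (-5)(-6) = -42
D→E: (-5)(0) − (-6)(-3) = -18
E→F: (-6)(0) − (-5)(0) = 0
F→A: (-5)(3) − (-6)(0) = -15
Σ = -59
Signed area = Σ/2 = -29.5 (negative ⇒ clockwise traversal).

-29.5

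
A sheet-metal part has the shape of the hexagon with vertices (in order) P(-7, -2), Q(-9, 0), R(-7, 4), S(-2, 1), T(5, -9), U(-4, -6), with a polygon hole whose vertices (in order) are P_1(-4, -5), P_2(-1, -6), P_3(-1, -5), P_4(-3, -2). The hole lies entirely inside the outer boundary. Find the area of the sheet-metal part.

Outer boundary:
Apply the shoelace formula: 2A = Σ (x_i·y_{i+1} − x_{i+1}·y_i), indices taken mod 6.
Σ = (-18) + (-36) + (1) + (13) + (-66) + (-34) = -140
Area = |Σ|/2 = 70.
Hole:
Apply Gauss's area formula: 2A = Σ (x_i·y_{i+1} − x_{i+1}·y_i), indices taken mod 4.
Σ = (19) + (-1) + (-13) + (7) = 12
Area = |Σ|/2 = 6.
Net area = 70 − 6 = 64.

64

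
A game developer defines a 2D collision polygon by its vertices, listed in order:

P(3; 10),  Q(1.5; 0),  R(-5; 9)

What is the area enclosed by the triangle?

39.25

Apply the shoelace (surveyor's) formula: 2A = Σ (x_i·y_{i+1} − x_{i+1}·y_i), indices taken mod 3.
P→Q: (3)(0) − (1.5)(10) = -15
Q→R: (1.5)(9) − (-5)(0) = 13.5
R→P: (-5)(10) − (3)(9) = -77
Σ = -78.5
Area = |Σ|/2 = 39.25.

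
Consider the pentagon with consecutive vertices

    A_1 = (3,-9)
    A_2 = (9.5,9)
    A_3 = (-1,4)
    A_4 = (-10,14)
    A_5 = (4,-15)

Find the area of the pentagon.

144.25

Σ = (112.5) + (47) + (26) + (94) + (9) = 288.5
Area = |Σ|/2 = 144.25.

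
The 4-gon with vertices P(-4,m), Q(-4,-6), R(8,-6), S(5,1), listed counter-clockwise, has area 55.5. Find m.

The doubled signed area Σ (x_i y_{i+1} − x_{i+1} y_i) is linear in m.
With m=0 it equals 138; the coefficient of m is 9 (from the two edges through P).
So 9·m + 138 = 2·55.5 = 111 ⇒ m = -3.

-3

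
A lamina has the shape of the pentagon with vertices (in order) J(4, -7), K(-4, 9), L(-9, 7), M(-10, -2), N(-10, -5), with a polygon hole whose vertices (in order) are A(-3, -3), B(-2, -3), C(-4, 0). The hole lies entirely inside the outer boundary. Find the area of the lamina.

Outer boundary:
Σ = (8) + (53) + (88) + (30) + (90) = 269
Area = |Σ|/2 = 134.5.
Hole:
Apply the shoelace formula: 2A = Σ (x_i·y_{i+1} − x_{i+1}·y_i), indices taken mod 3.
A→B: (-3)(-3) − (-2)(-3) = 3
B→C: (-2)(0) − (-4)(-3) = -12
C→A: (-4)(-3) − (-3)(0) = 12
Σ = 3
Area = |Σ|/2 = 1.5.
Net area = 134.5 − 1.5 = 133.

133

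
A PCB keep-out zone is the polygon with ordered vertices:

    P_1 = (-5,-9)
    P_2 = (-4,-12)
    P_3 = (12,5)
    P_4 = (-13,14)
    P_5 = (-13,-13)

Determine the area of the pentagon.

392

Apply the shoelace (surveyor's) formula: 2A = Σ (x_i·y_{i+1} − x_{i+1}·y_i), indices taken mod 5.
Cross-terms: 24, 124, 233, 351, 52  ⇒  Σ = 784
Area = |Σ|/2 = 392.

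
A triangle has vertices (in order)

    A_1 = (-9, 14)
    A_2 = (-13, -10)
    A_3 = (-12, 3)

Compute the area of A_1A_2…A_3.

14

A_1→A_2: (-9)(-10) − (-13)(14) = 272
A_2→A_3: (-13)(3) − (-12)(-10) = -159
A_3→A_1: (-12)(14) − (-9)(3) = -141
Σ = -28
Area = |Σ|/2 = 14.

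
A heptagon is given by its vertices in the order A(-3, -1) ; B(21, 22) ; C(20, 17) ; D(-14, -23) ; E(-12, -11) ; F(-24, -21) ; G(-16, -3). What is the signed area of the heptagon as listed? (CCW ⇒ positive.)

Apply the surveyor's formula: 2A = Σ (x_i·y_{i+1} − x_{i+1}·y_i), indices taken mod 7.
A→B: (-3)(22) − (21)(-1) = -45
B→C: (21)(17) − (20)(22) = -83
C→D: (20)(-23) − (-14)(17) = -222
D→E: (-14)(-11) − (-12)(-23) = -122
E→F: (-12)(-21) − (-24)(-11) = -12
F→G: (-24)(-3) − (-16)(-21) = -264
G→A: (-16)(-1) − (-3)(-3) = 7
Σ = -741
Signed area = Σ/2 = -370.5 (negative ⇒ clockwise traversal).

-370.5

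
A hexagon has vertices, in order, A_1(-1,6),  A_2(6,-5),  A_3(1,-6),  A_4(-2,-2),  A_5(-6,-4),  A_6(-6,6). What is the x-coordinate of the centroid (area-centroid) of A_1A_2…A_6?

Apply the surveyor's formula. First the cross-terms c_i = x_i·y_{i+1} − x_{i+1}·y_i:
  -31, -31, -14, -4, -60, -30  ⇒  2A = -170, A = -85.
Then Σ (x_i + x_{i+1})·c_i = 604, so x̄ = 604 / (6·(-85)) = -302/255.

-302/255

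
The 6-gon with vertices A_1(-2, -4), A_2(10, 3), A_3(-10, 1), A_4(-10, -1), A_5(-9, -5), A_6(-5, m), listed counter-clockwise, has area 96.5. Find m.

Write out the shoelace sum; only the two edges meeting at A_6 involve m:
2·Area = [((-9)·m − (-5)·(-5)) + ((-5)·(-4) − (-2)·m)] + 135
       = -7·m + 130 = 193
⇒ m = -9.

-9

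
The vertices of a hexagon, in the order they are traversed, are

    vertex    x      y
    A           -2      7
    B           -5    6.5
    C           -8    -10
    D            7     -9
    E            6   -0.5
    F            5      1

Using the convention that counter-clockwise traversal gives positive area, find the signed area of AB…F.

A→B: (-2)(6.5) − (-5)(7) = 22
B→C: (-5)(-10) − (-8)(6.5) = 102
C→D: (-8)(-9) − (7)(-10) = 142
D→E: (7)(-0.5) − (6)(-9) = 50.5
E→F: (6)(1) − (5)(-0.5) = 8.5
F→A: (5)(7) − (-2)(1) = 37
Σ = 362
Signed area = Σ/2 = 181 (positive ⇒ counter-clockwise traversal).

181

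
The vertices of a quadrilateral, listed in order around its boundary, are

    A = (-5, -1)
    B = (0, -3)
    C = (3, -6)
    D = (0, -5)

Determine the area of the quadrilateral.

8

Apply the surveyor's formula: 2A = Σ (x_i·y_{i+1} − x_{i+1}·y_i), indices taken mod 4.
Cross-terms: 15, 9, -15, -25  ⇒  Σ = -16
Area = |Σ|/2 = 8.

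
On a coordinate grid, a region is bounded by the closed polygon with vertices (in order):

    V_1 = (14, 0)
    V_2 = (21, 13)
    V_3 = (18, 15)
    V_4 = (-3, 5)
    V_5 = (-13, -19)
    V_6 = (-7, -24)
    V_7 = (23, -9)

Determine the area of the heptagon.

720

Cross-terms: 182, 81, 135, 122, 179, 615, 126  ⇒  Σ = 1440
Area = |Σ|/2 = 720.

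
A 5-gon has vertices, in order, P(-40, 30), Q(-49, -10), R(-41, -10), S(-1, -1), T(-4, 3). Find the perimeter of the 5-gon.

140

|PQ| = √((-9)² + (-40)²) = √1681 = 41
|QR| = √((8)² + (0)²) = √64 = 8
|RS| = √((40)² + (9)²) = √1681 = 41
|ST| = √((-3)² + (4)²) = √25 = 5
|TP| = √((-36)² + (27)²) = √2025 = 45
Perimeter = 41 + 8 + 41 + 5 + 45 = 140.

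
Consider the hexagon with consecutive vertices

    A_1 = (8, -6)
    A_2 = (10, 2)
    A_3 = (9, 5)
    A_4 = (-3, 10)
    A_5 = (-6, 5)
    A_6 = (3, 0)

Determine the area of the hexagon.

112.5

A_1→A_2: (8)(2) − (10)(-6) = 76
A_2→A_3: (10)(5) − (9)(2) = 32
A_3→A_4: (9)(10) − (-3)(5) = 105
A_4→A_5: (-3)(5) − (-6)(10) = 45
A_5→A_6: (-6)(0) − (3)(5) = -15
A_6→A_1: (3)(-6) − (8)(0) = -18
Σ = 225
Area = |Σ|/2 = 112.5.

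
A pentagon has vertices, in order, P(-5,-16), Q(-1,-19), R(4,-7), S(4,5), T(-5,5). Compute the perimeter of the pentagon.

60

|PQ| = √((4)² + (-3)²) = √25 = 5
|QR| = √((5)² + (12)²) = √169 = 13
|RS| = √((0)² + (12)²) = √144 = 12
|ST| = √((-9)² + (0)²) = √81 = 9
|TP| = √((0)² + (-21)²) = √441 = 21
Perimeter = 5 + 13 + 12 + 9 + 21 = 60.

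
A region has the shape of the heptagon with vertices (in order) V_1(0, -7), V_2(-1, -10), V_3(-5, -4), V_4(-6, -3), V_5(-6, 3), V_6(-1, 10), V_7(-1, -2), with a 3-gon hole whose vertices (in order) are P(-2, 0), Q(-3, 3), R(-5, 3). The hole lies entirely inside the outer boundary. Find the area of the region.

Outer boundary:
V_1→V_2: (0)(-10) − (-1)(-7) = -7
V_2→V_3: (-1)(-4) − (-5)(-10) = -46
V_3→V_4: (-5)(-3) − (-6)(-4) = -9
V_4→V_5: (-6)(3) − (-6)(-3) = -36
V_5→V_6: (-6)(10) − (-1)(3) = -57
V_6→V_7: (-1)(-2) − (-1)(10) = 12
V_7→V_1: (-1)(-7) − (0)(-2) = 7
Σ = -136
Area = |Σ|/2 = 68.
Hole:
Σ = (-6) + (6) + (6) = 6
Area = |Σ|/2 = 3.
Net area = 68 − 3 = 65.

65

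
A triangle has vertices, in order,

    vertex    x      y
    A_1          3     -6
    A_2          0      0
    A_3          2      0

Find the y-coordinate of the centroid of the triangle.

-2

Apply the shoelace (surveyor's) formula. First the cross-terms c_i = x_i·y_{i+1} − x_{i+1}·y_i:
  0, 0, -12  ⇒  2A = -12, A = -6.
Then Σ (y_i + y_{i+1})·c_i = 72, so ȳ = 72 / (6·(-6)) = -2.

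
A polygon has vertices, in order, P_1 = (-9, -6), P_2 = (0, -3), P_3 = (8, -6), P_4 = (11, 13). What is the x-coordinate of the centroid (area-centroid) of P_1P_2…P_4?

193/48

Apply the shoelace formula. First the cross-terms c_i = x_i·y_{i+1} − x_{i+1}·y_i:
  27, 24, 170, 51  ⇒  2A = 272, A = 136.
Then Σ (x_i + x_{i+1})·c_i = 3281, so x̄ = 3281 / (6·136) = 193/48.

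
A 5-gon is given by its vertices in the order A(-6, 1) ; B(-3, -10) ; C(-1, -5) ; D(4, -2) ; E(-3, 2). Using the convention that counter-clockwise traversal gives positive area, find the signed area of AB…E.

Apply Gauss's area formula: 2A = Σ (x_i·y_{i+1} − x_{i+1}·y_i), indices taken mod 5.
Σ = (63) + (5) + (22) + (2) + (9) = 101
Signed area = Σ/2 = 50.5 (positive ⇒ counter-clockwise traversal).

50.5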